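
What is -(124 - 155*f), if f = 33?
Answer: 4991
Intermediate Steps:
-(124 - 155*f) = -(124 - 155*33) = -(124 - 5115) = -1*(-4991) = 4991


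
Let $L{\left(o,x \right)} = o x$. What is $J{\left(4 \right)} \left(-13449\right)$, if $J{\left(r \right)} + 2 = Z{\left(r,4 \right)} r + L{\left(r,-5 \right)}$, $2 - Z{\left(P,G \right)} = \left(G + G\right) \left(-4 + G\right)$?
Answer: $188286$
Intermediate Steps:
$Z{\left(P,G \right)} = 2 - 2 G \left(-4 + G\right)$ ($Z{\left(P,G \right)} = 2 - \left(G + G\right) \left(-4 + G\right) = 2 - 2 G \left(-4 + G\right)$)
$J{\left(r \right)} = -2 - 3 r$ ($J{\left(r \right)} = -2 + \left(\left(2 - 2 \cdot 4^{2} + 8 \cdot 4\right) r + r \left(-5\right)\right) = -2 - \left(5 r - \left(2 - 32 + 32\right) r\right) = -2 + \left(2 r - 5 r\right) = -2 - 3 r$)
$J{\left(4 \right)} \left(-13449\right) = \left(-2 - 12\right) \left(-13449\right) = \left(-14\right) \left(-13449\right) = 188286$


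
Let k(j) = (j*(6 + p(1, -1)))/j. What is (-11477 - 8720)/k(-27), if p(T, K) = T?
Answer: -20197/7 ≈ -2885.3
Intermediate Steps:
k(j) = 7 (k(j) = (j*(6 + 1))/j = (j*7)/j = (7*j)/j = 7)
(-11477 - 8720)/k(-27) = (-11477 - 8720)/7 = -20197*1/7 = -20197/7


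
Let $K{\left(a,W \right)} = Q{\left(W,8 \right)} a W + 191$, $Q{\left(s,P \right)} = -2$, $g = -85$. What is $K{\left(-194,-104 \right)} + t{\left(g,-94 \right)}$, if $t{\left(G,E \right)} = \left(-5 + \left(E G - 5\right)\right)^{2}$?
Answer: $63640239$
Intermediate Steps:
$K{\left(a,W \right)} = 191 - 2 W a$ ($K{\left(a,W \right)} = - 2 a W + 191 = - 2 W a + 191 = 191 - 2 W a$)
$t{\left(G,E \right)} = \left(-10 + E G\right)^{2}$ ($t{\left(G,E \right)} = \left(-5 + \left(-5 + E G\right)\right)^{2} = \left(-10 + E G\right)^{2}$)
$K{\left(-194,-104 \right)} + t{\left(g,-94 \right)} = \left(191 - \left(-208\right) \left(-194\right)\right) + \left(-10 - -7990\right)^{2} = \left(191 - 40352\right) + \left(-10 + 7990\right)^{2} = -40161 + 7980^{2} = -40161 + 63680400 = 63640239$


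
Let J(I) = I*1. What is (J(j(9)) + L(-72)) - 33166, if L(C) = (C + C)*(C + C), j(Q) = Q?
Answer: -12421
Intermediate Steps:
J(I) = I
L(C) = 4*C² (L(C) = (2*C)*(2*C) = 4*C²)
(J(j(9)) + L(-72)) - 33166 = (9 + 4*(-72)²) - 33166 = (9 + 4*5184) - 33166 = (9 + 20736) - 33166 = 20745 - 33166 = -12421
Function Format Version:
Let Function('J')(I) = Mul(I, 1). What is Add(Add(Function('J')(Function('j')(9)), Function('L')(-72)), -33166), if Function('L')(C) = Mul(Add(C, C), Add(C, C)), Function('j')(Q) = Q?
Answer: -12421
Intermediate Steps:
Function('J')(I) = I
Function('L')(C) = Mul(4, Pow(C, 2)) (Function('L')(C) = Mul(Mul(2, C), Mul(2, C)) = Mul(4, Pow(C, 2)))
Add(Add(Function('J')(Function('j')(9)), Function('L')(-72)), -33166) = Add(Add(9, Mul(4, Pow(-72, 2))), -33166) = Add(Add(9, Mul(4, 5184)), -33166) = Add(Add(9, 20736), -33166) = Add(20745, -33166) = -12421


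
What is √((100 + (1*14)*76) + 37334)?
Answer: √38498 ≈ 196.21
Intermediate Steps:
√((100 + (1*14)*76) + 37334) = √((100 + 14*76) + 37334) = √((100 + 1064) + 37334) = √(1164 + 37334) = √38498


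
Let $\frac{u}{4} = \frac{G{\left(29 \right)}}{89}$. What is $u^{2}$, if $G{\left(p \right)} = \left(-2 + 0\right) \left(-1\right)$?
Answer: $\frac{64}{7921} \approx 0.0080798$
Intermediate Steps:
$G{\left(p \right)} = 2$ ($G{\left(p \right)} = \left(-2\right) \left(-1\right) = 2$)
$u = \frac{8}{89}$ ($u = 4 \cdot \frac{2}{89} = \frac{8}{89} \approx 0.089888$)
$u^{2} = \left(\frac{8}{89}\right)^{2} = \frac{64}{7921}$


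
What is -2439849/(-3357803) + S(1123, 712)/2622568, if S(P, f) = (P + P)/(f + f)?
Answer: 4555856748321953/6269919489050048 ≈ 0.72662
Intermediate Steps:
S(P, f) = P/f (S(P, f) = (2*P)/((2*f)) = (2*P)*(1/(2*f)) = P/f)
-2439849/(-3357803) + S(1123, 712)/2622568 = -2439849/(-3357803) + (1123/712)/2622568 = -2439849*(-1/3357803) + (1123*(1/712))*(1/2622568) = 2439849/3357803 + (1123/712)*(1/2622568) = 2439849/3357803 + 1123/1867268416 = 4555856748321953/6269919489050048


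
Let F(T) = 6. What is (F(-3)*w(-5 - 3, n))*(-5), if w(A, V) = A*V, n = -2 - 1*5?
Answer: -1680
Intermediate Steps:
n = -7 (n = -2 - 5 = -7)
(F(-3)*w(-5 - 3, n))*(-5) = (6*((-5 - 3)*(-7)))*(-5) = (6*(-8*(-7)))*(-5) = (6*56)*(-5) = 336*(-5) = -1680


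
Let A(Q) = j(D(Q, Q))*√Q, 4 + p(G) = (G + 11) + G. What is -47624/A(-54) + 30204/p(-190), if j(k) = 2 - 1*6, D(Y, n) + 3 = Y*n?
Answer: -30204/373 - 5953*I*√6/9 ≈ -80.976 - 1620.2*I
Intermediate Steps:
D(Y, n) = -3 + Y*n
p(G) = 7 + 2*G (p(G) = -4 + ((G + 11) + G) = -4 + ((11 + G) + G) = -4 + (11 + 2*G) = 7 + 2*G)
j(k) = -4 (j(k) = 2 - 6 = -4)
A(Q) = -4*√Q
-47624/A(-54) + 30204/p(-190) = -47624*I*√6/72 + 30204/(7 + 2*(-190)) = -47624*I*√6/72 + 30204/(7 - 380) = -47624*I*√6/72 + 30204/(-373) = -5953*I*√6/9 + 30204*(-1/373) = -5953*I*√6/9 - 30204/373 = -30204/373 - 5953*I*√6/9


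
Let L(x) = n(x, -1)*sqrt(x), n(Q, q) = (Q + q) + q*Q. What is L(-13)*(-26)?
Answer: 26*I*sqrt(13) ≈ 93.744*I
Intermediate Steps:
n(Q, q) = Q + q + Q*q (n(Q, q) = (Q + q) + Q*q = Q + q + Q*q)
L(x) = -sqrt(x) (L(x) = (x - 1 + x*(-1))*sqrt(x) = (x - 1 - x)*sqrt(x) = -sqrt(x))
L(-13)*(-26) = -sqrt(-13)*(-26) = -I*sqrt(13)*(-26) = 26*I*sqrt(13)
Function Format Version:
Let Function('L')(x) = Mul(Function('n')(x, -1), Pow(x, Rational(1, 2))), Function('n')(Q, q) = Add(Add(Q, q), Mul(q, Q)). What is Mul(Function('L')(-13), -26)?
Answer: Mul(26, I, Pow(13, Rational(1, 2))) ≈ Mul(93.744, I)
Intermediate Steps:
Function('n')(Q, q) = Add(Q, q, Mul(Q, q)) (Function('n')(Q, q) = Add(Add(Q, q), Mul(Q, q)) = Add(Q, q, Mul(Q, q)))
Function('L')(x) = Mul(-1, Pow(x, Rational(1, 2))) (Function('L')(x) = Mul(Add(x, -1, Mul(x, -1)), Pow(x, Rational(1, 2))) = Mul(Add(x, -1, Mul(-1, x)), Pow(x, Rational(1, 2))) = Mul(-1, Pow(x, Rational(1, 2))))
Mul(Function('L')(-13), -26) = Mul(Mul(-1, Pow(-13, Rational(1, 2))), -26) = Mul(Mul(-1, Mul(I, Pow(13, Rational(1, 2)))), -26) = Mul(Mul(-1, I, Pow(13, Rational(1, 2))), -26) = Mul(26, I, Pow(13, Rational(1, 2)))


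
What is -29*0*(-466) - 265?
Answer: -265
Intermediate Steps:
-29*0*(-466) - 265 = 0*(-466) - 265 = 0 - 265 = -265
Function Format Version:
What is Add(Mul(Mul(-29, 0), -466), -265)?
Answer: -265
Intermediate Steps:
Add(Mul(Mul(-29, 0), -466), -265) = Add(Mul(0, -466), -265) = Add(0, -265) = -265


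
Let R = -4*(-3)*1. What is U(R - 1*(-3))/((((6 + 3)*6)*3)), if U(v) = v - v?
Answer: 0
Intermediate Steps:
R = 12 (R = 12*1 = 12)
U(v) = 0
U(R - 1*(-3))/((((6 + 3)*6)*3)) = 0/((((6 + 3)*6)*3)) = 0/(((9*6)*3)) = 0/((54*3)) = 0/162 = 0*(1/162) = 0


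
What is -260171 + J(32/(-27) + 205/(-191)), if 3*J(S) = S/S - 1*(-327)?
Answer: -780185/3 ≈ -2.6006e+5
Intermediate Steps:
J(S) = 328/3 (J(S) = (S/S - 1*(-327))/3 = (1 + 327)/3 = (⅓)*328 = 328/3)
-260171 + J(32/(-27) + 205/(-191)) = -260171 + 328/3 = -780185/3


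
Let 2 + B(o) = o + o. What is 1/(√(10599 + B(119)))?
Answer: √10835/10835 ≈ 0.0096070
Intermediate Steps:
B(o) = -2 + 2*o (B(o) = -2 + (o + o) = -2 + 2*o)
1/(√(10599 + B(119))) = 1/(√(10599 + (-2 + 2*119))) = 1/(√(10599 + (-2 + 238))) = 1/(√(10599 + 236)) = 1/(√10835) = √10835/10835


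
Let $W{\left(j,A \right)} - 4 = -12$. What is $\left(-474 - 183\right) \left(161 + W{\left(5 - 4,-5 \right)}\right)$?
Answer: $-100521$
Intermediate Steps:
$W{\left(j,A \right)} = -8$ ($W{\left(j,A \right)} = 4 - 12 = -8$)
$\left(-474 - 183\right) \left(161 + W{\left(5 - 4,-5 \right)}\right) = \left(-474 - 183\right) \left(161 - 8\right) = \left(-657\right) 153 = -100521$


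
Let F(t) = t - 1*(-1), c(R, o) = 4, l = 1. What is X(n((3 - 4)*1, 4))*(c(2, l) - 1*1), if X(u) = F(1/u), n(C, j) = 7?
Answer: 24/7 ≈ 3.4286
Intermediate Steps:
F(t) = 1 + t (F(t) = t + 1 = 1 + t)
X(u) = 1 + 1/u
X(n((3 - 4)*1, 4))*(c(2, l) - 1*1) = ((1 + 7)/7)*(4 - 1*1) = ((⅐)*8)*(4 - 1) = (8/7)*3 = 24/7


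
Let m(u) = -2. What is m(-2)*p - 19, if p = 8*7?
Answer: -131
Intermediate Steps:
p = 56
m(-2)*p - 19 = -2*56 - 19 = -112 - 19 = -131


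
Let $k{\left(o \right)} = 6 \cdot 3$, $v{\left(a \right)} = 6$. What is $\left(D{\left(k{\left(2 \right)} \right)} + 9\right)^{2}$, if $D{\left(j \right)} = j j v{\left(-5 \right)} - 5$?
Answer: $3794704$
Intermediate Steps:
$k{\left(o \right)} = 18$
$D{\left(j \right)} = -5 + 6 j^{2}$ ($D{\left(j \right)} = j j 6 - 5 = j^{2} \cdot 6 - 5 = 6 j^{2} - 5 = -5 + 6 j^{2}$)
$\left(D{\left(k{\left(2 \right)} \right)} + 9\right)^{2} = \left(\left(-5 + 6 \cdot 18^{2}\right) + 9\right)^{2} = \left(\left(-5 + 6 \cdot 324\right) + 9\right)^{2} = \left(\left(-5 + 1944\right) + 9\right)^{2} = \left(1939 + 9\right)^{2} = 1948^{2} = 3794704$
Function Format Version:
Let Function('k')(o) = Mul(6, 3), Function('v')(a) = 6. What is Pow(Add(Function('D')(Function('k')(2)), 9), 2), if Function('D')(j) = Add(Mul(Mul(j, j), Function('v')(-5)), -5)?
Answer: 3794704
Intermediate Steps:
Function('k')(o) = 18
Function('D')(j) = Add(-5, Mul(6, Pow(j, 2))) (Function('D')(j) = Add(Mul(Mul(j, j), 6), -5) = Add(Mul(Pow(j, 2), 6), -5) = Add(Mul(6, Pow(j, 2)), -5) = Add(-5, Mul(6, Pow(j, 2))))
Pow(Add(Function('D')(Function('k')(2)), 9), 2) = Pow(Add(Add(-5, Mul(6, Pow(18, 2))), 9), 2) = Pow(Add(Add(-5, Mul(6, 324)), 9), 2) = Pow(Add(Add(-5, 1944), 9), 2) = Pow(Add(1939, 9), 2) = Pow(1948, 2) = 3794704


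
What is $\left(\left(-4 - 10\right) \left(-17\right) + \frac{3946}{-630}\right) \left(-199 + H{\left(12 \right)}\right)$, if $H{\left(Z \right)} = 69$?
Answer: $- \frac{1897922}{63} \approx -30126.0$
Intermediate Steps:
$\left(\left(-4 - 10\right) \left(-17\right) + \frac{3946}{-630}\right) \left(-199 + H{\left(12 \right)}\right) = \left(\left(-4 - 10\right) \left(-17\right) + \frac{3946}{-630}\right) \left(-199 + 69\right) = \left(\left(-14\right) \left(-17\right) + 3946 \left(- \frac{1}{630}\right)\right) \left(-130\right) = \left(238 - \frac{1973}{315}\right) \left(-130\right) = \frac{72997}{315} \left(-130\right) = - \frac{1897922}{63}$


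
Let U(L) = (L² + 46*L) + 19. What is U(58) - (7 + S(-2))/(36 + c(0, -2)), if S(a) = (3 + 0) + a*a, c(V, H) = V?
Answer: 108911/18 ≈ 6050.6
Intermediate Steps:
U(L) = 19 + L² + 46*L
S(a) = 3 + a²
U(58) - (7 + S(-2))/(36 + c(0, -2)) = (19 + 58² + 46*58) - (7 + (3 + (-2)²))/(36 + 0) = (19 + 3364 + 2668) - (7 + (3 + 4))/36 = 6051 - (7 + 7)/36 = 6051 - 14/36 = 6051 - 1*7/18 = 6051 - 7/18 = 108911/18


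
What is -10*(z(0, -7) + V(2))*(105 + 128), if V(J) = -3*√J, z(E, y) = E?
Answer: 6990*√2 ≈ 9885.4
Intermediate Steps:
-10*(z(0, -7) + V(2))*(105 + 128) = -10*(0 - 3*√2)*(105 + 128) = -10*(-3*√2)*233 = -(-6990)*√2 = 6990*√2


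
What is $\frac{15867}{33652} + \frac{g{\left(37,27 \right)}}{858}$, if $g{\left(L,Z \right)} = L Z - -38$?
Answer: $\frac{24255505}{14436708} \approx 1.6801$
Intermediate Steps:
$g{\left(L,Z \right)} = 38 + L Z$ ($g{\left(L,Z \right)} = L Z + 38 = 38 + L Z$)
$\frac{15867}{33652} + \frac{g{\left(37,27 \right)}}{858} = \frac{15867}{33652} + \frac{38 + 37 \cdot 27}{858} = 15867 \cdot \frac{1}{33652} + \left(38 + 999\right) \frac{1}{858} = \frac{15867}{33652} + 1037 \cdot \frac{1}{858} = \frac{15867}{33652} + \frac{1037}{858} = \frac{24255505}{14436708}$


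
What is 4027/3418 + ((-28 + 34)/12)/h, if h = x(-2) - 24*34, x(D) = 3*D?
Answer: 3308485/2809596 ≈ 1.1776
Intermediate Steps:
h = -822 (h = 3*(-2) - 24*34 = -6 - 816 = -822)
4027/3418 + ((-28 + 34)/12)/h = 4027/3418 + ((-28 + 34)/12)/(-822) = 4027*(1/3418) + ((1/12)*6)*(-1/822) = 4027/3418 + (½)*(-1/822) = 4027/3418 - 1/1644 = 3308485/2809596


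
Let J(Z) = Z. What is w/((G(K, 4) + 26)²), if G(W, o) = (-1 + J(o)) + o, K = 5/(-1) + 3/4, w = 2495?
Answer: 2495/1089 ≈ 2.2911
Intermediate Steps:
K = -17/4 (K = 5*(-1) + 3*(¼) = -5 + ¾ = -17/4 ≈ -4.2500)
G(W, o) = -1 + 2*o (G(W, o) = (-1 + o) + o = -1 + 2*o)
w/((G(K, 4) + 26)²) = 2495/(((-1 + 2*4) + 26)²) = 2495/(((-1 + 8) + 26)²) = 2495/((7 + 26)²) = 2495/(33²) = 2495/1089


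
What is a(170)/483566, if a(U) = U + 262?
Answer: 216/241783 ≈ 0.00089336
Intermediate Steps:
a(U) = 262 + U
a(170)/483566 = (262 + 170)/483566 = 432*(1/483566) = 216/241783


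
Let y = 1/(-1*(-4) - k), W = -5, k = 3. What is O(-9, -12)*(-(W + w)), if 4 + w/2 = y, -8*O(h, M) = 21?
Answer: -231/8 ≈ -28.875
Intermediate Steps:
O(h, M) = -21/8 (O(h, M) = -1/8*21 = -21/8)
y = 1 (y = 1/(-1*(-4) - 1*3) = 1/(4 - 3) = 1/1 = 1)
w = -6 (w = -8 + 2*1 = -8 + 2 = -6)
O(-9, -12)*(-(W + w)) = -(-21)*(-5 - 6)/8 = -(-21)*(-11)/8 = -21/8*11 = -231/8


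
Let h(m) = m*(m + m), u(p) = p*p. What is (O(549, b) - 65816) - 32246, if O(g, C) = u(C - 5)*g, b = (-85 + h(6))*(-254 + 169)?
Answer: 664191938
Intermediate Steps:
u(p) = p**2
h(m) = 2*m**2 (h(m) = m*(2*m) = 2*m**2)
b = 1105 (b = (-85 + 2*6**2)*(-254 + 169) = (-85 + 2*36)*(-85) = (-85 + 72)*(-85) = -13*(-85) = 1105)
O(g, C) = g*(-5 + C)**2 (O(g, C) = (C - 5)**2*g = (-5 + C)**2*g = g*(-5 + C)**2)
(O(549, b) - 65816) - 32246 = (549*(-5 + 1105)**2 - 65816) - 32246 = (549*1100**2 - 65816) - 32246 = (549*1210000 - 65816) - 32246 = (664290000 - 65816) - 32246 = 664224184 - 32246 = 664191938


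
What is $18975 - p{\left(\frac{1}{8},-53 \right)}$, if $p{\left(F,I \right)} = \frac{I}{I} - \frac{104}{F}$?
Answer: $19806$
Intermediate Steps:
$p{\left(F,I \right)} = 1 - \frac{104}{F}$
$18975 - p{\left(\frac{1}{8},-53 \right)} = 18975 - \frac{-104 + \frac{1}{8}}{\frac{1}{8}} = 18975 - \frac{1}{\frac{1}{8}} \left(-104 + \frac{1}{8}\right) = 18975 - 8 \left(- \frac{831}{8}\right) = 18975 - -831 = 18975 + 831 = 19806$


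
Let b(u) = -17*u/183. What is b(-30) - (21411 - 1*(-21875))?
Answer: -2640276/61 ≈ -43283.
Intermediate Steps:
b(u) = -17*u/183 (b(u) = -17*u*(1/183) = -17*u/183)
b(-30) - (21411 - 1*(-21875)) = -17/183*(-30) - (21411 - 1*(-21875)) = 170/61 - (21411 + 21875) = 170/61 - 1*43286 = 170/61 - 43286 = -2640276/61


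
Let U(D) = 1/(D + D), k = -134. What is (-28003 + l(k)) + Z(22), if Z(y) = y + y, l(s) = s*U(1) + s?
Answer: -28160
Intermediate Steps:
U(D) = 1/(2*D)
l(s) = 3*s/2 (l(s) = s*((½)/1) + s = s*((½)*1) + s = s*(½) + s = s/2 + s = 3*s/2)
Z(y) = 2*y
(-28003 + l(k)) + Z(22) = (-28003 + (3/2)*(-134)) + 2*22 = (-28003 - 201) + 44 = -28204 + 44 = -28160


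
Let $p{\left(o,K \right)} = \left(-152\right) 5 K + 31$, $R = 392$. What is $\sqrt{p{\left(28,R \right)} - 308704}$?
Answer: $i \sqrt{606593} \approx 778.84 i$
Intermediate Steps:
$p{\left(o,K \right)} = 31 - 760 K$ ($p{\left(o,K \right)} = - 760 K + 31 = 31 - 760 K$)
$\sqrt{p{\left(28,R \right)} - 308704} = \sqrt{\left(31 - 297920\right) - 308704} = \sqrt{-297889 - 308704} = \sqrt{-606593} = i \sqrt{606593}$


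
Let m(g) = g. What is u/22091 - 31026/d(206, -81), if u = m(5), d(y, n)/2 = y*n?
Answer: 114260371/122870142 ≈ 0.92993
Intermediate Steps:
d(y, n) = 2*n*y (d(y, n) = 2*(y*n) = 2*(n*y) = 2*n*y)
u = 5
u/22091 - 31026/d(206, -81) = 5/22091 - 31026/(2*(-81)*206) = 5*(1/22091) - 31026/(-33372) = 5/22091 - 31026*(-1/33372) = 5/22091 + 5171/5562 = 114260371/122870142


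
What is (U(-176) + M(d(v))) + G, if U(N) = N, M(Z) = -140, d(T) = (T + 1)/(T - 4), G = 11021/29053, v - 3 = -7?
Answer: -9169727/29053 ≈ -315.62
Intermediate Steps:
v = -4 (v = 3 - 7 = -4)
G = 11021/29053 (G = 11021*(1/29053) = 11021/29053 ≈ 0.37934)
d(T) = (1 + T)/(-4 + T)
(U(-176) + M(d(v))) + G = (-176 - 140) + 11021/29053 = -316 + 11021/29053 = -9169727/29053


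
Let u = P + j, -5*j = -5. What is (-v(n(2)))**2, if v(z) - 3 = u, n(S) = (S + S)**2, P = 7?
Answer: 121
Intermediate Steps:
j = 1 (j = -1/5*(-5) = 1)
n(S) = 4*S**2 (n(S) = (2*S)**2 = 4*S**2)
u = 8 (u = 7 + 1 = 8)
v(z) = 11 (v(z) = 3 + 8 = 11)
(-v(n(2)))**2 = (-1*11)**2 = (-11)**2 = 121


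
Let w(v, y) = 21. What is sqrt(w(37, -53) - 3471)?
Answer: 5*I*sqrt(138) ≈ 58.737*I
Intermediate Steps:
sqrt(w(37, -53) - 3471) = sqrt(21 - 3471) = sqrt(-3450) = 5*I*sqrt(138)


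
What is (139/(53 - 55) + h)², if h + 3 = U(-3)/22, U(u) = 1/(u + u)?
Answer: 91604041/17424 ≈ 5257.4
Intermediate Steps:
U(u) = 1/(2*u)
h = -397/132 (h = -3 + ((½)/(-3))/22 = -3 + ((½)*(-⅓))*(1/22) = -3 - ⅙*1/22 = -3 - 1/132 = -397/132 ≈ -3.0076)
(139/(53 - 55) + h)² = (139/(53 - 55) - 397/132)² = (139/(-2) - 397/132)² = (139*(-½) - 397/132)² = (-139/2 - 397/132)² = (-9571/132)² = 91604041/17424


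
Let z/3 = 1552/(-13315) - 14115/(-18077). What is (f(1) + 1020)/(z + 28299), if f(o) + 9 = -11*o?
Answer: 30086906875/851489334801 ≈ 0.035334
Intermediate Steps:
f(o) = -9 - 11*o
z = 479657163/240695255 (z = 3*(1552/(-13315) - 14115/(-18077)) = 3*(1552*(-1/13315) - 14115*(-1/18077)) = 3*(-1552/13315 + 14115/18077) = 3*(159885721/240695255) = 479657163/240695255 ≈ 1.9928)
(f(1) + 1020)/(z + 28299) = ((-9 - 11*1) + 1020)/(479657163/240695255 + 28299) = ((-9 - 11) + 1020)/(6811914678408/240695255) = (-20 + 1020)*(240695255/6811914678408) = 1000*(240695255/6811914678408) = 30086906875/851489334801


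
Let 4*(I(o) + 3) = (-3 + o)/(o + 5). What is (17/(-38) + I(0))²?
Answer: 1868689/144400 ≈ 12.941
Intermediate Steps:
I(o) = -3 + (-3 + o)/(4*(5 + o)) (I(o) = -3 + ((-3 + o)/(o + 5))/4 = -3 + ((-3 + o)/(5 + o))/4 = -3 + (-3 + o)/(4*(5 + o)))
(17/(-38) + I(0))² = (17/(-38) + (-63 - 11*0)/(4*(5 + 0)))² = (17*(-1/38) + (¼)*(-63 + 0)/5)² = (-17/38 + (¼)*(⅕)*(-63))² = (-17/38 - 63/20)² = (-1367/380)² = 1868689/144400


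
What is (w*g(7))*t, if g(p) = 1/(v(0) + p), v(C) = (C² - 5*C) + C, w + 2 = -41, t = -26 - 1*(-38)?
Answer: -516/7 ≈ -73.714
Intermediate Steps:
t = 12 (t = -26 + 38 = 12)
w = -43 (w = -2 - 41 = -43)
v(C) = C² - 4*C
g(p) = 1/p (g(p) = 1/(0*(-4 + 0) + p) = 1/(0*(-4) + p) = 1/(0 + p) = 1/p)
(w*g(7))*t = -43/7*12 = -516/7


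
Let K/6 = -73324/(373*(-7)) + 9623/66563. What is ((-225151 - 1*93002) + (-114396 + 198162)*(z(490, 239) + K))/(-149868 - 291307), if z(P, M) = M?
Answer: -120198895720557/1564784636975 ≈ -76.815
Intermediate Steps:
K = 600709110/3546857 (K = 6*(-73324/(373*(-7)) + 9623/66563) = 6*(-73324/(-2611) + 9623*(1/66563)) = 6*(-73324*(-1/2611) + 9623/66563) = 6*(73324/2611 + 9623/66563) = 6*(100118185/3546857) = 600709110/3546857 ≈ 169.36)
((-225151 - 1*93002) + (-114396 + 198162)*(z(490, 239) + K))/(-149868 - 291307) = ((-225151 - 1*93002) + (-114396 + 198162)*(239 + 600709110/3546857))/(-149868 - 291307) = ((-225151 - 93002) + 83766*(1448407933/3546857))/(-441175) = (-318153 + 121327338915678/3546857)*(-1/441175) = (120198895720557/3546857)*(-1/441175) = -120198895720557/1564784636975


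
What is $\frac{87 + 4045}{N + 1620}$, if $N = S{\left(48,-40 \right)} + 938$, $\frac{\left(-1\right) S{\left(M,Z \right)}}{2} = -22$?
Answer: $\frac{2066}{1301} \approx 1.588$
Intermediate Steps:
$S{\left(M,Z \right)} = 44$ ($S{\left(M,Z \right)} = \left(-2\right) \left(-22\right) = 44$)
$N = 982$ ($N = 44 + 938 = 982$)
$\frac{87 + 4045}{N + 1620} = \frac{87 + 4045}{982 + 1620} = \frac{4132}{2602} = 4132 \cdot \frac{1}{2602} = \frac{2066}{1301}$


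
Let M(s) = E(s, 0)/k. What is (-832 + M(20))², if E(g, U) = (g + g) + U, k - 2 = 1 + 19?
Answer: 83393424/121 ≈ 6.8920e+5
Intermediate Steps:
k = 22 (k = 2 + (1 + 19) = 2 + 20 = 22)
E(g, U) = U + 2*g (E(g, U) = 2*g + U = U + 2*g)
M(s) = s/11 (M(s) = (0 + 2*s)/22 = (2*s)*(1/22) = s/11)
(-832 + M(20))² = (-832 + (1/11)*20)² = (-832 + 20/11)² = (-9132/11)² = 83393424/121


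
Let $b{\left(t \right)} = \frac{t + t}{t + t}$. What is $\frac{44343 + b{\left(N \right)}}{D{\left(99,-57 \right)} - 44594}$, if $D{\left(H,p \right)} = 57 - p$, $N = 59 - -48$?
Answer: $- \frac{5543}{5560} \approx -0.99694$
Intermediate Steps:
$N = 107$ ($N = 59 + 48 = 107$)
$b{\left(t \right)} = 1$ ($b{\left(t \right)} = \frac{2 t}{2 t} = 2 t \frac{1}{2 t} = 1$)
$\frac{44343 + b{\left(N \right)}}{D{\left(99,-57 \right)} - 44594} = \frac{44343 + 1}{\left(57 - -57\right) - 44594} = \frac{44344}{\left(57 + 57\right) - 44594} = \frac{44344}{114 - 44594} = \frac{44344}{-44480} = 44344 \left(- \frac{1}{44480}\right) = - \frac{5543}{5560}$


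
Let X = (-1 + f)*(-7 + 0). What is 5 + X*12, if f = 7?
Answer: -499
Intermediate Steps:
X = -42 (X = (-1 + 7)*(-7 + 0) = 6*(-7) = -42)
5 + X*12 = 5 - 42*12 = 5 - 504 = -499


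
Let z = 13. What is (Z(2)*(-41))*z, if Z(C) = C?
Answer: -1066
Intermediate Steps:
(Z(2)*(-41))*z = (2*(-41))*13 = -82*13 = -1066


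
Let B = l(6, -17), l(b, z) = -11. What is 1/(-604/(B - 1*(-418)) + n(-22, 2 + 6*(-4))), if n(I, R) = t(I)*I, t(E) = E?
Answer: 407/196384 ≈ 0.0020725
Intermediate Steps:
B = -11
n(I, R) = I² (n(I, R) = I*I = I²)
1/(-604/(B - 1*(-418)) + n(-22, 2 + 6*(-4))) = 1/(-604/(-11 - 1*(-418)) + (-22)²) = 1/(-604/(-11 + 418) + 484) = 1/(-604/407 + 484) = 1/(196384/407) = 407/196384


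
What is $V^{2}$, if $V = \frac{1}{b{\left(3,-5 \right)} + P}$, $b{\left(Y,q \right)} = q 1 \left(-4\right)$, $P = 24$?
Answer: $\frac{1}{1936} \approx 0.00051653$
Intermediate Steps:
$b{\left(Y,q \right)} = - 4 q$ ($b{\left(Y,q \right)} = q \left(-4\right) = - 4 q$)
$V = \frac{1}{44}$ ($V = \frac{1}{\left(-4\right) \left(-5\right) + 24} = \frac{1}{20 + 24} = \frac{1}{44} \approx 0.022727$)
$V^{2} = \left(\frac{1}{44}\right)^{2} = \frac{1}{1936}$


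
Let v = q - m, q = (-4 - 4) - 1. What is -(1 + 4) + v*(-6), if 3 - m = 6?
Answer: 31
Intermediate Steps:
m = -3 (m = 3 - 1*6 = 3 - 6 = -3)
q = -9 (q = -8 - 1 = -9)
v = -6 (v = -9 - 1*(-3) = -9 + 3 = -6)
-(1 + 4) + v*(-6) = -(1 + 4) - 6*(-6) = -1*5 + 36 = -5 + 36 = 31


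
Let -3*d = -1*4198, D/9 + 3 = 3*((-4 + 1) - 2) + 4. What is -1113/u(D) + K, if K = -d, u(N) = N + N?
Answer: -16739/12 ≈ -1394.9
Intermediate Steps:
D = -126 (D = -27 + 9*(3*((-4 + 1) - 2) + 4) = -27 + 9*(3*(-3 - 2) + 4) = -27 + 9*(3*(-5) + 4) = -27 + 9*(-15 + 4) = -27 + 9*(-11) = -27 - 99 = -126)
u(N) = 2*N
d = 4198/3 (d = -(-1)*4198/3 = -1/3*(-4198) = 4198/3 ≈ 1399.3)
K = -4198/3 (K = -1*4198/3 = -4198/3 ≈ -1399.3)
-1113/u(D) + K = -1113/(2*(-126)) - 4198/3 = -1113/(-252) - 4198/3 = -1113*(-1/252) - 4198/3 = 53/12 - 4198/3 = -16739/12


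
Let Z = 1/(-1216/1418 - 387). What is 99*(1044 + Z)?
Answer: 28421899605/274991 ≈ 1.0336e+5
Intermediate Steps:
Z = -709/274991 (Z = 1/(-1216*1/1418 - 387) = 1/(-608/709 - 387) = 1/(-274991/709) = -709/274991 ≈ -0.0025783)
99*(1044 + Z) = 99*(1044 - 709/274991) = 99*(287089895/274991) = 28421899605/274991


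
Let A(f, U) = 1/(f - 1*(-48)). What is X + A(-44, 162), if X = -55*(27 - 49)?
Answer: 4841/4 ≈ 1210.3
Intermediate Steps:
A(f, U) = 1/(48 + f) (A(f, U) = 1/(f + 48) = 1/(48 + f))
X = 1210 (X = -55*(-22) = 1210)
X + A(-44, 162) = 1210 + 1/(48 - 44) = 1210 + 1/4 = 1210 + ¼ = 4841/4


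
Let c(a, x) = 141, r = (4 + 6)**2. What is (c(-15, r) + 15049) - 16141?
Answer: -951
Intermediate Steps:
r = 100 (r = 10**2 = 100)
(c(-15, r) + 15049) - 16141 = (141 + 15049) - 16141 = 15190 - 16141 = -951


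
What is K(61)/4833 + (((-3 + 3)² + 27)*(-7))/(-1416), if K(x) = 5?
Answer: 306839/2281176 ≈ 0.13451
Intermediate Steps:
K(61)/4833 + (((-3 + 3)² + 27)*(-7))/(-1416) = 5/4833 + (((-3 + 3)² + 27)*(-7))/(-1416) = 5*(1/4833) + ((0² + 27)*(-7))*(-1/1416) = 5/4833 + ((0 + 27)*(-7))*(-1/1416) = 5/4833 + (27*(-7))*(-1/1416) = 5/4833 - 189*(-1/1416) = 5/4833 + 63/472 = 306839/2281176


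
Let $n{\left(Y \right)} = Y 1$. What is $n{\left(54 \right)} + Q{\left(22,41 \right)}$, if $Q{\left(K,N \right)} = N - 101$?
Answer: $-6$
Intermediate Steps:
$n{\left(Y \right)} = Y$
$Q{\left(K,N \right)} = -101 + N$
$n{\left(54 \right)} + Q{\left(22,41 \right)} = 54 + \left(-101 + 41\right) = 54 - 60 = -6$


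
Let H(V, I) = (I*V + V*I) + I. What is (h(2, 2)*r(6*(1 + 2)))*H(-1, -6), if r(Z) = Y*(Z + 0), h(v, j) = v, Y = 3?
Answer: 648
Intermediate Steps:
H(V, I) = I + 2*I*V (H(V, I) = (I*V + I*V) + I = 2*I*V + I = I + 2*I*V)
r(Z) = 3*Z (r(Z) = 3*(Z + 0) = 3*Z)
(h(2, 2)*r(6*(1 + 2)))*H(-1, -6) = (2*(3*(6*(1 + 2))))*(-6*(1 + 2*(-1))) = (2*(3*(6*3)))*(-6*(1 - 2)) = (2*(3*18))*(-6*(-1)) = (2*54)*6 = 108*6 = 648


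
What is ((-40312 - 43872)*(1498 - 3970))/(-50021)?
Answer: -208102848/50021 ≈ -4160.3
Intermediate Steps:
((-40312 - 43872)*(1498 - 3970))/(-50021) = -84184*(-2472)*(-1/50021) = 208102848*(-1/50021) = -208102848/50021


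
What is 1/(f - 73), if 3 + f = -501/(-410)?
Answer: -410/30659 ≈ -0.013373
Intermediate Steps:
f = -729/410 (f = -3 - 501/(-410) = -3 - 501*(-1/410) = -3 + 501/410 = -729/410 ≈ -1.7780)
1/(f - 73) = 1/(-729/410 - 73) = 1/(-30659/410) = -410/30659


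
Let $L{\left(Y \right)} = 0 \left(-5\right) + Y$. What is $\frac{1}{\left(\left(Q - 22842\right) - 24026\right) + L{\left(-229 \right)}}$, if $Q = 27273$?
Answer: $- \frac{1}{19824} \approx -5.0444 \cdot 10^{-5}$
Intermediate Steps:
$L{\left(Y \right)} = Y$ ($L{\left(Y \right)} = 0 + Y = Y$)
$\frac{1}{\left(\left(Q - 22842\right) - 24026\right) + L{\left(-229 \right)}} = \frac{1}{\left(\left(27273 - 22842\right) - 24026\right) - 229} = \frac{1}{\left(4431 - 24026\right) - 229} = \frac{1}{-19595 - 229} = \frac{1}{-19824} = - \frac{1}{19824}$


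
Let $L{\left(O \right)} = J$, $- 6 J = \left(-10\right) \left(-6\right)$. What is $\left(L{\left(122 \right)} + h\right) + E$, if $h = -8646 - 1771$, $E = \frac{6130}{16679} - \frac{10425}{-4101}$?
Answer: $- \frac{237671273176}{22800193} \approx -10424.0$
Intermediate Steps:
$J = -10$ ($J = - \frac{\left(-10\right) \left(-6\right)}{6} = \left(- \frac{1}{6}\right) 60 = -10$)
$L{\left(O \right)} = -10$
$E = \frac{66339235}{22800193}$ ($E = 6130 \cdot \frac{1}{16679} - - \frac{3475}{1367} = \frac{6130}{16679} + \frac{3475}{1367} = \frac{66339235}{22800193} \approx 2.9096$)
$h = -10417$
$\left(L{\left(122 \right)} + h\right) + E = \left(-10 - 10417\right) + \frac{66339235}{22800193} = -10427 + \frac{66339235}{22800193} = - \frac{237671273176}{22800193}$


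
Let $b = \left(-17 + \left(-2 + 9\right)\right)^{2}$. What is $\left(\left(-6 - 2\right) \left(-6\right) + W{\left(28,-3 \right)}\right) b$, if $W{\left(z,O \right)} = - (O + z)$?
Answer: $2300$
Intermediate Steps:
$b = 100$ ($b = \left(-17 + 7\right)^{2} = \left(-10\right)^{2} = 100$)
$W{\left(z,O \right)} = - O - z$
$\left(\left(-6 - 2\right) \left(-6\right) + W{\left(28,-3 \right)}\right) b = \left(\left(-6 - 2\right) \left(-6\right) - 25\right) 100 = \left(\left(-8\right) \left(-6\right) + \left(3 - 28\right)\right) 100 = \left(48 - 25\right) 100 = 23 \cdot 100 = 2300$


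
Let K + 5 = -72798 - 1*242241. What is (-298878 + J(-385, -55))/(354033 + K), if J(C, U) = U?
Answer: -298933/38989 ≈ -7.6671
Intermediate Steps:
K = -315044 (K = -5 + (-72798 - 1*242241) = -5 + (-72798 - 242241) = -5 - 315039 = -315044)
(-298878 + J(-385, -55))/(354033 + K) = (-298878 - 55)/(354033 - 315044) = -298933/38989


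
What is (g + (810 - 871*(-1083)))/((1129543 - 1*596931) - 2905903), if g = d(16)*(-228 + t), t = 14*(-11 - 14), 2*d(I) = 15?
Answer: -313256/791097 ≈ -0.39598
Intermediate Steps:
d(I) = 15/2 (d(I) = (½)*15 = 15/2)
t = -350 (t = 14*(-25) = -350)
g = -4335 (g = 15*(-228 - 350)/2 = (15/2)*(-578) = -4335)
(g + (810 - 871*(-1083)))/((1129543 - 1*596931) - 2905903) = (-4335 + (810 - 871*(-1083)))/((1129543 - 1*596931) - 2905903) = (-4335 + (810 + 943293))/((1129543 - 596931) - 2905903) = (-4335 + 944103)/(532612 - 2905903) = 939768/(-2373291) = 939768*(-1/2373291) = -313256/791097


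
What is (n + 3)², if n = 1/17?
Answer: 2704/289 ≈ 9.3564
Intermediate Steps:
n = 1/17 ≈ 0.058824
(n + 3)² = (1/17 + 3)² = (52/17)² = 2704/289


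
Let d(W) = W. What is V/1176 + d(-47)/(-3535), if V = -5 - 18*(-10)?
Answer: 13753/84840 ≈ 0.16211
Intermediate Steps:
V = 175 (V = -5 + 180 = 175)
V/1176 + d(-47)/(-3535) = 175/1176 - 47/(-3535) = 175*(1/1176) - 47*(-1/3535) = 25/168 + 47/3535 = 13753/84840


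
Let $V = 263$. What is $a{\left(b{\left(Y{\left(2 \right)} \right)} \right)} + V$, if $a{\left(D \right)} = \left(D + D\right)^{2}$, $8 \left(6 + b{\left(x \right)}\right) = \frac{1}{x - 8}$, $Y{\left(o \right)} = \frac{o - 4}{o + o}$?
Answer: $\frac{471309}{1156} \approx 407.71$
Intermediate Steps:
$Y{\left(o \right)} = \frac{-4 + o}{2 o}$
$b{\left(x \right)} = -6 + \frac{1}{8 \left(-8 + x\right)}$ ($b{\left(x \right)} = -6 + \frac{1}{8 \left(x - 8\right)} = -6 + \frac{1}{8 \left(-8 + x\right)}$)
$a{\left(D \right)} = 4 D^{2}$ ($a{\left(D \right)} = \left(2 D\right)^{2} = 4 D^{2}$)
$a{\left(b{\left(Y{\left(2 \right)} \right)} \right)} + V = 4 \left(\frac{385 - 48 \frac{-4 + 2}{2 \cdot 2}}{8 \left(-8 + \frac{-4 + 2}{2 \cdot 2}\right)}\right)^{2} + 263 = 4 \left(\frac{385 - 48 \cdot \frac{1}{2} \cdot \frac{1}{2} \left(-2\right)}{8 \left(-8 + \frac{1}{2} \cdot \frac{1}{2} \left(-2\right)\right)}\right)^{2} + 263 = 4 \left(\frac{385 - -24}{8 \left(-8 - \frac{1}{2}\right)}\right)^{2} + 263 = 4 \left(\frac{385 + 24}{8 \left(- \frac{17}{2}\right)}\right)^{2} + 263 = 4 \left(\frac{1}{8} \left(- \frac{2}{17}\right) 409\right)^{2} + 263 = 4 \left(- \frac{409}{68}\right)^{2} + 263 = 4 \cdot \frac{167281}{4624} + 263 = \frac{167281}{1156} + 263 = \frac{471309}{1156}$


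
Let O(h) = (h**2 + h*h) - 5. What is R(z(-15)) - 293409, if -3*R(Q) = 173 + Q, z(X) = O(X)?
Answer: -293615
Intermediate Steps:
O(h) = -5 + 2*h**2 (O(h) = (h**2 + h**2) - 5 = 2*h**2 - 5 = -5 + 2*h**2)
z(X) = -5 + 2*X**2
R(Q) = -173/3 - Q/3 (R(Q) = -(173 + Q)/3 = -173/3 - Q/3)
R(z(-15)) - 293409 = (-173/3 - (-5 + 2*(-15)**2)/3) - 293409 = (-173/3 - (-5 + 2*225)/3) - 293409 = (-173/3 - (-5 + 450)/3) - 293409 = (-173/3 - 1/3*445) - 293409 = (-173/3 - 445/3) - 293409 = -206 - 293409 = -293615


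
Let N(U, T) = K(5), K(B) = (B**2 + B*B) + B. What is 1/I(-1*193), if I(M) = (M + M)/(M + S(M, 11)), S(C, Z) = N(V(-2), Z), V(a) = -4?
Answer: 69/193 ≈ 0.35751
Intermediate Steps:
K(B) = B + 2*B**2 (K(B) = (B**2 + B**2) + B = 2*B**2 + B = B + 2*B**2)
N(U, T) = 55 (N(U, T) = 5*(1 + 2*5) = 5*(1 + 10) = 5*11 = 55)
S(C, Z) = 55
I(M) = 2*M/(55 + M) (I(M) = (M + M)/(M + 55) = (2*M)/(55 + M) = 2*M/(55 + M))
1/I(-1*193) = 1/(2*(-1*193)/(55 - 1*193)) = 1/(2*(-193)/(55 - 193)) = 1/(2*(-193)/(-138)) = 1/(2*(-193)*(-1/138)) = 1/(193/69) = 69/193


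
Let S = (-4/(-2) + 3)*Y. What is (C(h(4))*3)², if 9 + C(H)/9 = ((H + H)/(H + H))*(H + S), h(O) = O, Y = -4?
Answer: 455625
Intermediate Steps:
S = -20 (S = (-4/(-2) + 3)*(-4) = (-4*(-½) + 3)*(-4) = (2 + 3)*(-4) = 5*(-4) = -20)
C(H) = -261 + 9*H (C(H) = -81 + 9*(((H + H)/(H + H))*(H - 20)) = -81 + 9*(((2*H)/((2*H)))*(-20 + H)) = -81 + 9*(((2*H)*(1/(2*H)))*(-20 + H)) = -81 + 9*(1*(-20 + H)) = -81 + 9*(-20 + H) = -81 + (-180 + 9*H) = -261 + 9*H)
(C(h(4))*3)² = ((-261 + 9*4)*3)² = ((-261 + 36)*3)² = (-225*3)² = (-675)² = 455625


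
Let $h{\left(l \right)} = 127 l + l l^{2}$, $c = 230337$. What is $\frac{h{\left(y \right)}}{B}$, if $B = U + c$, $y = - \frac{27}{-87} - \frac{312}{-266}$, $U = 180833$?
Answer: $\frac{5497992170472}{11796151478883905} \approx 0.00046608$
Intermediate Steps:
$y = \frac{5721}{3857}$ ($y = \left(-27\right) \left(- \frac{1}{87}\right) - - \frac{156}{133} = \frac{9}{29} + \frac{156}{133} = \frac{5721}{3857} \approx 1.4833$)
$h{\left(l \right)} = l^{3} + 127 l$ ($h{\left(l \right)} = 127 l + l^{3} = l^{3} + 127 l$)
$B = 411170$ ($B = 180833 + 230337 = 411170$)
$\frac{h{\left(y \right)}}{B} = \frac{\frac{5721}{3857} \left(127 + \left(\frac{5721}{3857}\right)^{2}\right)}{411170} = \frac{5721 \left(127 + \frac{32729841}{14876449}\right)}{3857} \cdot \frac{1}{411170} = \frac{5721}{3857} \cdot \frac{1922038864}{14876449} \cdot \frac{1}{411170} = \frac{10995984340944}{57378463793} \cdot \frac{1}{411170} = \frac{5497992170472}{11796151478883905}$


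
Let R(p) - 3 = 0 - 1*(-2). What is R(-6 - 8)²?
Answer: 25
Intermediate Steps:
R(p) = 5 (R(p) = 3 + (0 - 1*(-2)) = 3 + (0 + 2) = 3 + 2 = 5)
R(-6 - 8)² = 5² = 25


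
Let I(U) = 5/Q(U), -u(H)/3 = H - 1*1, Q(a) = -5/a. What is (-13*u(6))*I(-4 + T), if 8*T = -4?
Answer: 1755/2 ≈ 877.50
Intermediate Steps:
T = -½ (T = (⅛)*(-4) = -½ ≈ -0.50000)
u(H) = 3 - 3*H (u(H) = -3*(H - 1*1) = -3*(H - 1) = -3*(-1 + H) = 3 - 3*H)
I(U) = -U (I(U) = 5/((-5/U)) = 5*(-U/5) = -U)
(-13*u(6))*I(-4 + T) = (-13*(3 - 3*6))*(-(-4 - ½)) = (-13*(3 - 18))*(-1*(-9/2)) = -13*(-15)*(9/2) = 195*(9/2) = 1755/2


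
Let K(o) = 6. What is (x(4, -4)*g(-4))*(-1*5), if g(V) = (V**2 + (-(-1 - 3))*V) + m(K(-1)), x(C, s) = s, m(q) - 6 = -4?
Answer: 40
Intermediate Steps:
m(q) = 2 (m(q) = 6 - 4 = 2)
g(V) = 2 + V**2 + 4*V (g(V) = (V**2 + (-(-1 - 3))*V) + 2 = (V**2 + (-1*(-4))*V) + 2 = (V**2 + 4*V) + 2 = 2 + V**2 + 4*V)
(x(4, -4)*g(-4))*(-1*5) = (-4*(2 + (-4)**2 + 4*(-4)))*(-1*5) = -4*(2 + 16 - 16)*(-5) = -4*2*(-5) = -8*(-5) = 40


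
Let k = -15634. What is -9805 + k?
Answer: -25439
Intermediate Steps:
-9805 + k = -9805 - 15634 = -25439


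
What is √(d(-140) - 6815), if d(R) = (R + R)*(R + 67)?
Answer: 5*√545 ≈ 116.73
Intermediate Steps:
d(R) = 2*R*(67 + R) (d(R) = (2*R)*(67 + R) = 2*R*(67 + R))
√(d(-140) - 6815) = √(2*(-140)*(67 - 140) - 6815) = √(2*(-140)*(-73) - 6815) = √(20440 - 6815) = √13625 = 5*√545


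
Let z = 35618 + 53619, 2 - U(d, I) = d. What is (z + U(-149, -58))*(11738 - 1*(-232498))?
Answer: 21831767568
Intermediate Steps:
U(d, I) = 2 - d
z = 89237
(z + U(-149, -58))*(11738 - 1*(-232498)) = (89237 + (2 - 1*(-149)))*(11738 - 1*(-232498)) = (89237 + (2 + 149))*(11738 + 232498) = (89237 + 151)*244236 = 89388*244236 = 21831767568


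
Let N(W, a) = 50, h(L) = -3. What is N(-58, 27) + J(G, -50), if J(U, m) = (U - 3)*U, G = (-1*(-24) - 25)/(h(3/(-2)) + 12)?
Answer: 4078/81 ≈ 50.346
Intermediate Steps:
G = -⅑ (G = (-1*(-24) - 25)/(-3 + 12) = (24 - 25)/9 = -1*⅑ = -⅑ ≈ -0.11111)
J(U, m) = U*(-3 + U) (J(U, m) = (-3 + U)*U = U*(-3 + U))
N(-58, 27) + J(G, -50) = 50 - (-3 - ⅑)/9 = 50 - ⅑*(-28/9) = 50 + 28/81 = 4078/81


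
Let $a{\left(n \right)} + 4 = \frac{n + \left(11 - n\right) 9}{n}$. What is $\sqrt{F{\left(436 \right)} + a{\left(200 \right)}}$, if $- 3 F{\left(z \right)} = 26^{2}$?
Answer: $\frac{i \sqrt{852618}}{60} \approx 15.39 i$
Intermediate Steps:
$F{\left(z \right)} = - \frac{676}{3}$ ($F{\left(z \right)} = - \frac{26^{2}}{3} = \left(- \frac{1}{3}\right) 676 = - \frac{676}{3}$)
$a{\left(n \right)} = -4 + \frac{99 - 8 n}{n}$ ($a{\left(n \right)} = -4 + \frac{n + \left(11 - n\right) 9}{n} = -4 + \frac{n - \left(-99 + 9 n\right)}{n} = -4 + \frac{99 - 8 n}{n}$)
$\sqrt{F{\left(436 \right)} + a{\left(200 \right)}} = \sqrt{- \frac{676}{3} - \left(12 - \frac{99}{200}\right)} = \sqrt{- \frac{676}{3} + \left(-12 + 99 \cdot \frac{1}{200}\right)} = \sqrt{- \frac{676}{3} + \left(-12 + \frac{99}{200}\right)} = \sqrt{- \frac{676}{3} - \frac{2301}{200}} = \sqrt{- \frac{142103}{600}} = \frac{i \sqrt{852618}}{60}$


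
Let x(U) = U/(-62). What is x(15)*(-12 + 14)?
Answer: -15/31 ≈ -0.48387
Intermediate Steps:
x(U) = -U/62 (x(U) = U*(-1/62) = -U/62)
x(15)*(-12 + 14) = (-1/62*15)*(-12 + 14) = -15/62*2 = -15/31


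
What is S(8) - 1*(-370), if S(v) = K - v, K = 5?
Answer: 367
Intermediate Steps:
S(v) = 5 - v
S(8) - 1*(-370) = (5 - 1*8) - 1*(-370) = (5 - 8) + 370 = -3 + 370 = 367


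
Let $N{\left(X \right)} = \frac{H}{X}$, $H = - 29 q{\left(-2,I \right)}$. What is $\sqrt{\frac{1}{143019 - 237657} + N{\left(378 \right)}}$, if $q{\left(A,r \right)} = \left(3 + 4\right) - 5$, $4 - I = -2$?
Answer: $\frac{i \sqrt{606088156002}}{1987398} \approx 0.39173 i$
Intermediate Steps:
$I = 6$ ($I = 4 - -2 = 4 + 2 = 6$)
$q{\left(A,r \right)} = 2$ ($q{\left(A,r \right)} = 7 - 5 = 2$)
$H = -58$ ($H = \left(-29\right) 2 = -58$)
$N{\left(X \right)} = - \frac{58}{X}$
$\sqrt{\frac{1}{143019 - 237657} + N{\left(378 \right)}} = \sqrt{\frac{1}{143019 - 237657} - \frac{58}{378}} = \sqrt{\frac{1}{-94638} - \frac{29}{189}} = \sqrt{- \frac{1}{94638} - \frac{29}{189}} = \sqrt{- \frac{914897}{5962194}} = \frac{i \sqrt{606088156002}}{1987398}$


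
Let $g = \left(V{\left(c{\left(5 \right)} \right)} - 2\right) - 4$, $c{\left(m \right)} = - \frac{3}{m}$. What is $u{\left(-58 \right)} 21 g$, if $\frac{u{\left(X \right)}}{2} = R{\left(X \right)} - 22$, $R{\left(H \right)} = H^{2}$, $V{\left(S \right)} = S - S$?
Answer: $-842184$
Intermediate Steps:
$V{\left(S \right)} = 0$
$g = -6$ ($g = \left(0 - 2\right) - 4 = -2 - 4 = -6$)
$u{\left(X \right)} = -44 + 2 X^{2}$ ($u{\left(X \right)} = 2 \left(X^{2} - 22\right) = 2 \left(-22 + X^{2}\right) = -44 + 2 X^{2}$)
$u{\left(-58 \right)} 21 g = \left(-44 + 2 \left(-58\right)^{2}\right) 21 \left(-6\right) = \left(-44 + 2 \cdot 3364\right) \left(-126\right) = \left(-44 + 6728\right) \left(-126\right) = 6684 \left(-126\right) = -842184$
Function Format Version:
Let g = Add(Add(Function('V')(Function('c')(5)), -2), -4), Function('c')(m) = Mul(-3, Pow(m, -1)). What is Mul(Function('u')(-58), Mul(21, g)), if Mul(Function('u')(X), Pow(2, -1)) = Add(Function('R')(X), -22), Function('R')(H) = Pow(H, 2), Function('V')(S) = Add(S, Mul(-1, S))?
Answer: -842184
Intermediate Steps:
Function('V')(S) = 0
g = -6 (g = Add(Add(0, -2), -4) = Add(-2, -4) = -6)
Function('u')(X) = Add(-44, Mul(2, Pow(X, 2))) (Function('u')(X) = Mul(2, Add(Pow(X, 2), -22)) = Mul(2, Add(-22, Pow(X, 2))) = Add(-44, Mul(2, Pow(X, 2))))
Mul(Function('u')(-58), Mul(21, g)) = Mul(Add(-44, Mul(2, Pow(-58, 2))), Mul(21, -6)) = Mul(Add(-44, Mul(2, 3364)), -126) = Mul(Add(-44, 6728), -126) = Mul(6684, -126) = -842184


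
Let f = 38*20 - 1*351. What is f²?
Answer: 167281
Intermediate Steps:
f = 409 (f = 760 - 351 = 409)
f² = 409² = 167281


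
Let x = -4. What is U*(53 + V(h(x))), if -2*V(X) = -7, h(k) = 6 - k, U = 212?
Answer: 11978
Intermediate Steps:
V(X) = 7/2 (V(X) = -1/2*(-7) = 7/2)
U*(53 + V(h(x))) = 212*(53 + 7/2) = 212*(113/2) = 11978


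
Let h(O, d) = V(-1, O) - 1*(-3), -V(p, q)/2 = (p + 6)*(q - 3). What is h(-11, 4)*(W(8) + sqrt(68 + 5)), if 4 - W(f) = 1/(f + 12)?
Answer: 11297/20 + 143*sqrt(73) ≈ 1786.6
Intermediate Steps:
V(p, q) = -2*(-3 + q)*(6 + p) (V(p, q) = -2*(p + 6)*(q - 3) = -2*(6 + p)*(-3 + q) = -2*(-3 + q)*(6 + p))
W(f) = 4 - 1/(12 + f) (W(f) = 4 - 1/(f + 12) = 4 - 1/(12 + f))
h(O, d) = 33 - 10*O (h(O, d) = (36 - 12*O + 6*(-1) - 2*(-1)*O) - 1*(-3) = (36 - 12*O - 6 + 2*O) + 3 = (30 - 10*O) + 3 = 33 - 10*O)
h(-11, 4)*(W(8) + sqrt(68 + 5)) = (33 - 10*(-11))*((47 + 4*8)/(12 + 8) + sqrt(68 + 5)) = (33 + 110)*((47 + 32)/20 + sqrt(73)) = 143*((1/20)*79 + sqrt(73)) = 143*(79/20 + sqrt(73)) = 11297/20 + 143*sqrt(73)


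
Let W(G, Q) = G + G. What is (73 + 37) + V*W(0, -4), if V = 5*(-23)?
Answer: 110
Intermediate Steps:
W(G, Q) = 2*G
V = -115
(73 + 37) + V*W(0, -4) = (73 + 37) - 230*0 = 110 - 115*0 = 110 + 0 = 110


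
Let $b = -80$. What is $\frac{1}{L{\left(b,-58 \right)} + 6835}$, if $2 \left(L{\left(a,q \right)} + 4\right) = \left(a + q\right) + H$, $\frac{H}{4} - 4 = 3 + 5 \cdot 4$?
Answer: $\frac{1}{6816} \approx 0.00014671$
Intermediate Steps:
$H = 108$ ($H = 16 + 4 \left(3 + 5 \cdot 4\right) = 16 + 4 \left(3 + 20\right) = 16 + 4 \cdot 23 = 16 + 92 = 108$)
$L{\left(a,q \right)} = 50 + \frac{a}{2} + \frac{q}{2}$ ($L{\left(a,q \right)} = -4 + \frac{\left(a + q\right) + 108}{2} = -4 + \frac{108 + a + q}{2} = -4 + \left(54 + \frac{a}{2} + \frac{q}{2}\right) = 50 + \frac{a}{2} + \frac{q}{2}$)
$\frac{1}{L{\left(b,-58 \right)} + 6835} = \frac{1}{\left(50 + \frac{1}{2} \left(-80\right) + \frac{1}{2} \left(-58\right)\right) + 6835} = \frac{1}{\left(50 - 40 - 29\right) + 6835} = \frac{1}{-19 + 6835} = \frac{1}{6816}$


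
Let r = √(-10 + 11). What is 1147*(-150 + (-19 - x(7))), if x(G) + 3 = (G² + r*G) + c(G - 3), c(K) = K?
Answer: -259222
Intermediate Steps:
r = 1 (r = √1 = 1)
x(G) = -6 + G² + 2*G (x(G) = -3 + ((G² + 1*G) + (G - 3)) = -3 + ((G² + G) + (-3 + G)) = -3 + ((G + G²) + (-3 + G)) = -3 + (-3 + G² + 2*G) = -6 + G² + 2*G)
1147*(-150 + (-19 - x(7))) = 1147*(-150 + (-19 - (-6 + 7² + 2*7))) = 1147*(-150 + (-19 - (-6 + 49 + 14))) = 1147*(-150 + (-19 - 1*57)) = 1147*(-150 + (-19 - 57)) = 1147*(-150 - 76) = 1147*(-226) = -259222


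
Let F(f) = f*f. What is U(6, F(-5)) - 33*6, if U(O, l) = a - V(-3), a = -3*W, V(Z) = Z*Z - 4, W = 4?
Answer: -215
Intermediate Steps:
V(Z) = -4 + Z**2 (V(Z) = Z**2 - 4 = -4 + Z**2)
F(f) = f**2
a = -12 (a = -3*4 = -12)
U(O, l) = -17 (U(O, l) = -12 - (-4 + (-3)**2) = -12 - (-4 + 9) = -12 - 1*5 = -12 - 5 = -17)
U(6, F(-5)) - 33*6 = -17 - 33*6 = -17 - 198 = -215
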